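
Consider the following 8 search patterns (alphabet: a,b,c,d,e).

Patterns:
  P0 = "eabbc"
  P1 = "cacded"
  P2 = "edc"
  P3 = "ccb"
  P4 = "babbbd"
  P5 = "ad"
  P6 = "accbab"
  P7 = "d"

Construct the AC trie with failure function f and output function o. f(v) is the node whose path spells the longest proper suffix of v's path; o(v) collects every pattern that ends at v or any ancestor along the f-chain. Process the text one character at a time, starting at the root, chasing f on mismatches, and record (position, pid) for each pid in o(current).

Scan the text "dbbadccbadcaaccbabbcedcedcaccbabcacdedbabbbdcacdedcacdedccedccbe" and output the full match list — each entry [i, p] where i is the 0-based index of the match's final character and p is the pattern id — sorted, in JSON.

Build automaton:
Trie (insert patterns):
  n0 'ε': a→22 b→16 c→6 d→29 e→1
  n1 'e': a→2 d→12
  n2 'ea': b→3
  n3 'eab': b→4
  n4 'eabb': c→5
  n5 'eabbc': ·  [P0 ends]
  n6 'c': a→7 c→14
  n7 'ca': c→8
  n8 'cac': d→9
  n9 'cacd': e→10
  n10 'cacde': d→11
  n11 'cacded': ·  [P1 ends]
  n12 'ed': c→13
  n13 'edc': ·  [P2 ends]
  n14 'cc': b→15
  n15 'ccb': ·  [P3 ends]
  n16 'b': a→17
  n17 'ba': b→18
  n18 'bab': b→19
  n19 'babb': b→20
  n20 'babbb': d→21
  n21 'babbbd': ·  [P4 ends]
  n22 'a': c→24 d→23
  n23 'ad': ·  [P5 ends]
  n24 'ac': c→25
  n25 'acc': b→26
  n26 'accb': a→27
  n27 'accba': b→28
  n28 'accbab': ·  [P6 ends]
  n29 'd': ·  [P7 ends]

BFS fail/out derivation:
  n1('e'): parent n0 fail=0; on 'e' 0 → fail=0;  out ∅∪∅=∅
  n6('c'): parent n0 fail=0; on 'c' 0 → fail=0;  out ∅∪∅=∅
  n16('b'): parent n0 fail=0; on 'b' 0 → fail=0;  out ∅∪∅=∅
  n22('a'): parent n0 fail=0; on 'a' 0 → fail=0;  out ∅∪∅=∅
  n29('d'): parent n0 fail=0; on 'd' 0 → fail=0;  out {7}∪∅={7}
  n2('ea'): parent n1 fail=0; on 'a' 0 → fail=22;  out ∅∪∅=∅
  n7('ca'): parent n6 fail=0; on 'a' 0 → fail=22;  out ∅∪∅=∅
  n12('ed'): parent n1 fail=0; on 'd' 0 → fail=29;  out ∅∪{7}={7}
  n14('cc'): parent n6 fail=0; on 'c' 0 → fail=6;  out ∅∪∅=∅
  n17('ba'): parent n16 fail=0; on 'a' 0 → fail=22;  out ∅∪∅=∅
  n23('ad'): parent n22 fail=0; on 'd' 0 → fail=29;  out {5}∪{7}={5,7}
  n24('ac'): parent n22 fail=0; on 'c' 0 → fail=6;  out ∅∪∅=∅
  n3('eab'): parent n2 fail=22; on 'b' 22→0 → fail=16;  out ∅∪∅=∅
  n8('cac'): parent n7 fail=22; on 'c' 22 → fail=24;  out ∅∪∅=∅
  n13('edc'): parent n12 fail=29; on 'c' 29→0 → fail=6;  out {2}∪∅={2}
  n15('ccb'): parent n14 fail=6; on 'b' 6→0 → fail=16;  out {3}∪∅={3}
  n18('bab'): parent n17 fail=22; on 'b' 22→0 → fail=16;  out ∅∪∅=∅
  n25('acc'): parent n24 fail=6; on 'c' 6 → fail=14;  out ∅∪∅=∅
  n4('eabb'): parent n3 fail=16; on 'b' 16→0 → fail=16;  out ∅∪∅=∅
  n9('cacd'): parent n8 fail=24; on 'd' 24→6→0 → fail=29;  out ∅∪{7}={7}
  n19('babb'): parent n18 fail=16; on 'b' 16→0 → fail=16;  out ∅∪∅=∅
  n26('accb'): parent n25 fail=14; on 'b' 14 → fail=15;  out ∅∪{3}={3}
  n5('eabbc'): parent n4 fail=16; on 'c' 16→0 → fail=6;  out {0}∪∅={0}
  n10('cacde'): parent n9 fail=29; on 'e' 29→0 → fail=1;  out ∅∪∅=∅
  n20('babbb'): parent n19 fail=16; on 'b' 16→0 → fail=16;  out ∅∪∅=∅
  n27('accba'): parent n26 fail=15; on 'a' 15→16 → fail=17;  out ∅∪∅=∅
  n11('cacded'): parent n10 fail=1; on 'd' 1 → fail=12;  out {1}∪{7}={1,7}
  n21('babbbd'): parent n20 fail=16; on 'd' 16→0 → fail=29;  out {4}∪{7}={4,7}
  n28('accbab'): parent n27 fail=17; on 'b' 17 → fail=18;  out {6}∪∅={6}

Run:
pos 0 'd': at 29  → match P7@[0:0]
pos 1 'b': at 16 (via fail)
pos 2 'b': at 16 (via fail)
pos 3 'a': at 17
pos 4 'd': at 23 (via fail)  → match P5@[3:4],P7@[4:4]
pos 5 'c': at 6 (via fail)
pos 6 'c': at 14
pos 7 'b': at 15  → match P3@[5:7]
pos 8 'a': at 17 (via fail)
pos 9 'd': at 23 (via fail)  → match P5@[8:9],P7@[9:9]
pos 10 'c': at 6 (via fail)
pos 11 'a': at 7
pos 12 'a': at 22 (via fail)
pos 13 'c': at 24
pos 14 'c': at 25
pos 15 'b': at 26  → match P3@[13:15]
pos 16 'a': at 27
pos 17 'b': at 28  → match P6@[12:17]
pos 18 'b': at 19 (via fail)
pos 19 'c': at 6 (via fail)
pos 20 'e': at 1 (via fail)
pos 21 'd': at 12  → match P7@[21:21]
pos 22 'c': at 13  → match P2@[20:22]
pos 23 'e': at 1 (via fail)
pos 24 'd': at 12  → match P7@[24:24]
pos 25 'c': at 13  → match P2@[23:25]
pos 26 'a': at 7 (via fail)
pos 27 'c': at 8
pos 28 'c': at 25 (via fail)
pos 29 'b': at 26  → match P3@[27:29]
pos 30 'a': at 27
pos 31 'b': at 28  → match P6@[26:31]
pos 32 'c': at 6 (via fail)
pos 33 'a': at 7
pos 34 'c': at 8
pos 35 'd': at 9  → match P7@[35:35]
pos 36 'e': at 10
pos 37 'd': at 11  → match P1@[32:37],P7@[37:37]
pos 38 'b': at 16 (via fail)
pos 39 'a': at 17
pos 40 'b': at 18
pos 41 'b': at 19
pos 42 'b': at 20
pos 43 'd': at 21  → match P4@[38:43],P7@[43:43]
pos 44 'c': at 6 (via fail)
pos 45 'a': at 7
pos 46 'c': at 8
pos 47 'd': at 9  → match P7@[47:47]
pos 48 'e': at 10
pos 49 'd': at 11  → match P1@[44:49],P7@[49:49]
pos 50 'c': at 13 (via fail)  → match P2@[48:50]
pos 51 'a': at 7 (via fail)
pos 52 'c': at 8
pos 53 'd': at 9  → match P7@[53:53]
pos 54 'e': at 10
pos 55 'd': at 11  → match P1@[50:55],P7@[55:55]
pos 56 'c': at 13 (via fail)  → match P2@[54:56]
pos 57 'c': at 14 (via fail)
pos 58 'e': at 1 (via fail)
pos 59 'd': at 12  → match P7@[59:59]
pos 60 'c': at 13  → match P2@[58:60]
pos 61 'c': at 14 (via fail)
pos 62 'b': at 15  → match P3@[60:62]
pos 63 'e': at 1 (via fail)

All matches (sorted): [[0,7],[4,5],[4,7],[7,3],[9,5],[9,7],[15,3],[17,6],[21,7],[22,2],[24,7],[25,2],[29,3],[31,6],[35,7],[37,1],[37,7],[43,4],[43,7],[47,7],[49,1],[49,7],[50,2],[53,7],[55,1],[55,7],[56,2],[59,7],[60,2],[62,3]]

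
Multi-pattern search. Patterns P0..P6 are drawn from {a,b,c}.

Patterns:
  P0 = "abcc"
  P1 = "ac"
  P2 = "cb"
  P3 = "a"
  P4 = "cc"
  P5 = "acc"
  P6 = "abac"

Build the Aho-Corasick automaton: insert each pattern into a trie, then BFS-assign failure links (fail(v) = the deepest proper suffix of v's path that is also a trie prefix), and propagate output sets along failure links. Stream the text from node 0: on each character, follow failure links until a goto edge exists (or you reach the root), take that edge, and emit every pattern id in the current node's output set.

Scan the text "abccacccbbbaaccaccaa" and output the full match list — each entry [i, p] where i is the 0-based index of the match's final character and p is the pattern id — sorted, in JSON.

Build automaton:
Trie nodes:
  n0 'ε': a→1 c→6
  n1 'a': b→2 c→5  [P3 ends]
  n2 'ab': a→10 c→3
  n3 'abc': c→4
  n4 'abcc': ·  [P0 ends]
  n5 'ac': c→9  [P1 ends]
  n6 'c': b→7 c→8
  n7 'cb': ·  [P2 ends]
  n8 'cc': ·  [P4 ends]
  n9 'acc': ·  [P5 ends]
  n10 'aba': c→11
  n11 'abac': ·  [P6 ends]

Failure links (BFS by depth):
  n1('a'): parent n0 fail=0; on 'a' 0 → fail=0;  out {3}∪∅={3}
  n6('c'): parent n0 fail=0; on 'c' 0 → fail=0;  out ∅∪∅=∅
  n2('ab'): parent n1 fail=0; on 'b' 0 → fail=0;  out ∅∪∅=∅
  n5('ac'): parent n1 fail=0; on 'c' 0 → fail=6;  out {1}∪∅={1}
  n7('cb'): parent n6 fail=0; on 'b' 0 → fail=0;  out {2}∪∅={2}
  n8('cc'): parent n6 fail=0; on 'c' 0 → fail=6;  out {4}∪∅={4}
  n3('abc'): parent n2 fail=0; on 'c' 0 → fail=6;  out ∅∪∅=∅
  n9('acc'): parent n5 fail=6; on 'c' 6 → fail=8;  out {5}∪{4}={4,5}
  n10('aba'): parent n2 fail=0; on 'a' 0 → fail=1;  out ∅∪{3}={3}
  n4('abcc'): parent n3 fail=6; on 'c' 6 → fail=8;  out {0}∪{4}={0,4}
  n11('abac'): parent n10 fail=1; on 'c' 1 → fail=5;  out {6}∪{1}={1,6}

Run:
pos 0 'a': at 1  emit P3@[0:0]
pos 1 'b': at 2
pos 2 'c': at 3
pos 3 'c': at 4  emit P0@[0:3],P4@[2:3]
pos 4 'a': at 1 (via fail)  emit P3@[4:4]
pos 5 'c': at 5  emit P1@[4:5]
pos 6 'c': at 9  emit P4@[5:6],P5@[4:6]
pos 7 'c': at 8 (via fail)  emit P4@[6:7]
pos 8 'b': at 7 (via fail)  emit P2@[7:8]
pos 9 'b': at 0 (via fail)
pos 10 'b': at 0
pos 11 'a': at 1  emit P3@[11:11]
pos 12 'a': at 1 (via fail)  emit P3@[12:12]
pos 13 'c': at 5  emit P1@[12:13]
pos 14 'c': at 9  emit P4@[13:14],P5@[12:14]
pos 15 'a': at 1 (via fail)  emit P3@[15:15]
pos 16 'c': at 5  emit P1@[15:16]
pos 17 'c': at 9  emit P4@[16:17],P5@[15:17]
pos 18 'a': at 1 (via fail)  emit P3@[18:18]
pos 19 'a': at 1 (via fail)  emit P3@[19:19]

All matches (sorted): [[0,3],[3,0],[3,4],[4,3],[5,1],[6,4],[6,5],[7,4],[8,2],[11,3],[12,3],[13,1],[14,4],[14,5],[15,3],[16,1],[17,4],[17,5],[18,3],[19,3]]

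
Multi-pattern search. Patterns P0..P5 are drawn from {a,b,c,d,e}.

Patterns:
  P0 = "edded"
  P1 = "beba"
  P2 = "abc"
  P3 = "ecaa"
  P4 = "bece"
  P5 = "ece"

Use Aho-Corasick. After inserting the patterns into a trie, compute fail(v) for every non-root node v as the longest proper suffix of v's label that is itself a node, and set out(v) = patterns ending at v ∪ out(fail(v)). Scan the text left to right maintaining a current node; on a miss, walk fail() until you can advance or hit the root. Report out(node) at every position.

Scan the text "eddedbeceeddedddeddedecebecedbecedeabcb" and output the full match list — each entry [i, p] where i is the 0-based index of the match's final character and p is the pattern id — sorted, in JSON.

Build:
Trie nodes:
  n0 'ε': a→10 b→6 e→1
  n1 'e': c→13 d→2
  n2 'ed': d→3
  n3 'edd': e→4
  n4 'edde': d→5
  n5 'edded': ·  [P0 ends]
  n6 'b': e→7
  n7 'be': b→8 c→16
  n8 'beb': a→9
  n9 'beba': ·  [P1 ends]
  n10 'a': b→11
  n11 'ab': c→12
  n12 'abc': ·  [P2 ends]
  n13 'ec': a→14 e→18
  n14 'eca': a→15
  n15 'ecaa': ·  [P3 ends]
  n16 'bec': e→17
  n17 'bece': ·  [P4 ends]
  n18 'ece': ·  [P5 ends]

BFS fail/out derivation:
  n1('e'): parent n0 fail=0; on 'e' 0 → fail=0;  out ∅∪∅=∅
  n6('b'): parent n0 fail=0; on 'b' 0 → fail=0;  out ∅∪∅=∅
  n10('a'): parent n0 fail=0; on 'a' 0 → fail=0;  out ∅∪∅=∅
  n2('ed'): parent n1 fail=0; on 'd' 0 → fail=0;  out ∅∪∅=∅
  n7('be'): parent n6 fail=0; on 'e' 0 → fail=1;  out ∅∪∅=∅
  n11('ab'): parent n10 fail=0; on 'b' 0 → fail=6;  out ∅∪∅=∅
  n13('ec'): parent n1 fail=0; on 'c' 0 → fail=0;  out ∅∪∅=∅
  n3('edd'): parent n2 fail=0; on 'd' 0 → fail=0;  out ∅∪∅=∅
  n8('beb'): parent n7 fail=1; on 'b' 1→0 → fail=6;  out ∅∪∅=∅
  n12('abc'): parent n11 fail=6; on 'c' 6→0 → fail=0;  out {2}∪∅={2}
  n14('eca'): parent n13 fail=0; on 'a' 0 → fail=10;  out ∅∪∅=∅
  n16('bec'): parent n7 fail=1; on 'c' 1 → fail=13;  out ∅∪∅=∅
  n18('ece'): parent n13 fail=0; on 'e' 0 → fail=1;  out {5}∪∅={5}
  n4('edde'): parent n3 fail=0; on 'e' 0 → fail=1;  out ∅∪∅=∅
  n9('beba'): parent n8 fail=6; on 'a' 6→0 → fail=10;  out {1}∪∅={1}
  n15('ecaa'): parent n14 fail=10; on 'a' 10→0 → fail=10;  out {3}∪∅={3}
  n17('bece'): parent n16 fail=13; on 'e' 13 → fail=18;  out {4}∪{5}={4,5}
  n5('edded'): parent n4 fail=1; on 'd' 1 → fail=2;  out {0}∪∅={0}

Run:
i=0 'e': node 0→1
i=1 'd': node 1→2
i=2 'd': node 2→3
i=3 'e': node 3→4
i=4 'd': node 4→5  ** P0@[0:4]
i=5 'b': node 5→6 (via fail)
i=6 'e': node 6→7
i=7 'c': node 7→16
i=8 'e': node 16→17  ** P4@[5:8],P5@[6:8]
i=9 'e': node 17→1 (via fail)
i=10 'd': node 1→2
i=11 'd': node 2→3
i=12 'e': node 3→4
i=13 'd': node 4→5  ** P0@[9:13]
i=14 'd': node 5→3 (via fail)
i=15 'd': node 3→0 (via fail)
i=16 'e': node 0→1
i=17 'd': node 1→2
i=18 'd': node 2→3
i=19 'e': node 3→4
i=20 'd': node 4→5  ** P0@[16:20]
i=21 'e': node 5→1 (via fail)
i=22 'c': node 1→13
i=23 'e': node 13→18  ** P5@[21:23]
i=24 'b': node 18→6 (via fail)
i=25 'e': node 6→7
i=26 'c': node 7→16
i=27 'e': node 16→17  ** P4@[24:27],P5@[25:27]
i=28 'd': node 17→2 (via fail)
i=29 'b': node 2→6 (via fail)
i=30 'e': node 6→7
i=31 'c': node 7→16
i=32 'e': node 16→17  ** P4@[29:32],P5@[30:32]
i=33 'd': node 17→2 (via fail)
i=34 'e': node 2→1 (via fail)
i=35 'a': node 1→10 (via fail)
i=36 'b': node 10→11
i=37 'c': node 11→12  ** P2@[35:37]
i=38 'b': node 12→6 (via fail)

Matches: [[4,0],[8,4],[8,5],[13,0],[20,0],[23,5],[27,4],[27,5],[32,4],[32,5],[37,2]]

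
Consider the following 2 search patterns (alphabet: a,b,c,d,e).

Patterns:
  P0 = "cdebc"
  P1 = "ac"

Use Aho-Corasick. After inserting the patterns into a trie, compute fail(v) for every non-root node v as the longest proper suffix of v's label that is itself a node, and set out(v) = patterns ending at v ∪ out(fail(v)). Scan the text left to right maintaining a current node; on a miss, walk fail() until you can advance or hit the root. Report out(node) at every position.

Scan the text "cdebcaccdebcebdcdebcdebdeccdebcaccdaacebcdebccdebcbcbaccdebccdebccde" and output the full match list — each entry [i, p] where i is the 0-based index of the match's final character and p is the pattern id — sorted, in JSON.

Build automaton:
Trie (insert patterns):
  0='ε' goto a→6 c→1
  1='c' goto d→2
  2='cd' goto e→3
  3='cde' goto b→4
  4='cdeb' goto c→5
  5='cdebc' goto ·  [P0 ends]
  6='a' goto c→7
  7='ac' goto ·  [P1 ends]

Failure links (BFS by depth):
  fail(1) 'c': from fail(0)=0 chase 'c': 0 ⇒ 0;  out=∅∪out(0)=∅
  fail(6) 'a': from fail(0)=0 chase 'a': 0 ⇒ 0;  out=∅∪out(0)=∅
  fail(2) 'cd': from fail(1)=0 chase 'd': 0 ⇒ 0;  out=∅∪out(0)=∅
  fail(7) 'ac': from fail(6)=0 chase 'c': 0 ⇒ 1;  out={1}∪out(1)={1}
  fail(3) 'cde': from fail(2)=0 chase 'e': 0 ⇒ 0;  out=∅∪out(0)=∅
  fail(4) 'cdeb': from fail(3)=0 chase 'b': 0 ⇒ 0;  out=∅∪out(0)=∅
  fail(5) 'cdebc': from fail(4)=0 chase 'c': 0 ⇒ 1;  out={0}∪out(1)={0}

Run:
i=0 'c': node 0→1
i=1 'd': node 1→2
i=2 'e': node 2→3
i=3 'b': node 3→4
i=4 'c': node 4→5  emit P0@[0:4]
i=5 'a': node 5→6 ·f
i=6 'c': node 6→7  emit P1@[5:6]
i=7 'c': node 7→1 ·f
i=8 'd': node 1→2
i=9 'e': node 2→3
i=10 'b': node 3→4
i=11 'c': node 4→5  emit P0@[7:11]
i=12 'e': node 5→0 ·f
i=13 'b': node 0→0
i=14 'd': node 0→0
i=15 'c': node 0→1
i=16 'd': node 1→2
i=17 'e': node 2→3
i=18 'b': node 3→4
i=19 'c': node 4→5  emit P0@[15:19]
i=20 'd': node 5→2 ·f
i=21 'e': node 2→3
i=22 'b': node 3→4
i=23 'd': node 4→0 ·f
i=24 'e': node 0→0
i=25 'c': node 0→1
i=26 'c': node 1→1 ·f
i=27 'd': node 1→2
i=28 'e': node 2→3
i=29 'b': node 3→4
i=30 'c': node 4→5  emit P0@[26:30]
i=31 'a': node 5→6 ·f
i=32 'c': node 6→7  emit P1@[31:32]
i=33 'c': node 7→1 ·f
i=34 'd': node 1→2
i=35 'a': node 2→6 ·f
i=36 'a': node 6→6 ·f
i=37 'c': node 6→7  emit P1@[36:37]
i=38 'e': node 7→0 ·f
i=39 'b': node 0→0
i=40 'c': node 0→1
i=41 'd': node 1→2
i=42 'e': node 2→3
i=43 'b': node 3→4
i=44 'c': node 4→5  emit P0@[40:44]
i=45 'c': node 5→1 ·f
i=46 'd': node 1→2
i=47 'e': node 2→3
i=48 'b': node 3→4
i=49 'c': node 4→5  emit P0@[45:49]
i=50 'b': node 5→0 ·f
i=51 'c': node 0→1
i=52 'b': node 1→0 ·f
i=53 'a': node 0→6
i=54 'c': node 6→7  emit P1@[53:54]
i=55 'c': node 7→1 ·f
i=56 'd': node 1→2
i=57 'e': node 2→3
i=58 'b': node 3→4
i=59 'c': node 4→5  emit P0@[55:59]
i=60 'c': node 5→1 ·f
i=61 'd': node 1→2
i=62 'e': node 2→3
i=63 'b': node 3→4
i=64 'c': node 4→5  emit P0@[60:64]
i=65 'c': node 5→1 ·f
i=66 'd': node 1→2
i=67 'e': node 2→3

Matches: [[4,0],[6,1],[11,0],[19,0],[30,0],[32,1],[37,1],[44,0],[49,0],[54,1],[59,0],[64,0]]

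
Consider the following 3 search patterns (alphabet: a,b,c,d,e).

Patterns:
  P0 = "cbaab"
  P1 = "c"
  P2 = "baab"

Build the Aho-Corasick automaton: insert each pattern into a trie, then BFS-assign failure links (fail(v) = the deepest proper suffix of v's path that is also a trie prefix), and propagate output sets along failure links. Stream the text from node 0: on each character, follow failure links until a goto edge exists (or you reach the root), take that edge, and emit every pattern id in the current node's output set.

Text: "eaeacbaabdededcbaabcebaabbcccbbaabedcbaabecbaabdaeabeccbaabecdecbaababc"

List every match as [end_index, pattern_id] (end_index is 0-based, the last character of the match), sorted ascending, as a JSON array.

Construct AC machine:
Trie nodes:
  0='ε' goto b→6 c→1
  1='c' goto b→2  [P1 ends]
  2='cb' goto a→3
  3='cba' goto a→4
  4='cbaa' goto b→5
  5='cbaab' goto ·  [P0 ends]
  6='b' goto a→7
  7='ba' goto a→8
  8='baa' goto b→9
  9='baab' goto ·  [P2 ends]

BFS fail/out derivation:
  n1('c'): parent n0 fail=0; on 'c' 0 → fail=0;  out {1}∪∅={1}
  n6('b'): parent n0 fail=0; on 'b' 0 → fail=0;  out ∅∪∅=∅
  n2('cb'): parent n1 fail=0; on 'b' 0 → fail=6;  out ∅∪∅=∅
  n7('ba'): parent n6 fail=0; on 'a' 0 → fail=0;  out ∅∪∅=∅
  n3('cba'): parent n2 fail=6; on 'a' 6 → fail=7;  out ∅∪∅=∅
  n8('baa'): parent n7 fail=0; on 'a' 0 → fail=0;  out ∅∪∅=∅
  n4('cbaa'): parent n3 fail=7; on 'a' 7 → fail=8;  out ∅∪∅=∅
  n9('baab'): parent n8 fail=0; on 'b' 0 → fail=6;  out {2}∪∅={2}
  n5('cbaab'): parent n4 fail=8; on 'b' 8 → fail=9;  out {0}∪{2}={0,2}

Run:
i=0 'e': node 0→0
i=1 'a': node 0→0
i=2 'e': node 0→0
i=3 'a': node 0→0
i=4 'c': node 0→1  → match P1@[4:4]
i=5 'b': node 1→2
i=6 'a': node 2→3
i=7 'a': node 3→4
i=8 'b': node 4→5  → match P0@[4:8],P2@[5:8]
i=9 'd': node 5→0 (fail-walked)
i=10 'e': node 0→0
i=11 'd': node 0→0
i=12 'e': node 0→0
i=13 'd': node 0→0
i=14 'c': node 0→1  → match P1@[14:14]
i=15 'b': node 1→2
i=16 'a': node 2→3
i=17 'a': node 3→4
i=18 'b': node 4→5  → match P0@[14:18],P2@[15:18]
i=19 'c': node 5→1 (fail-walked)  → match P1@[19:19]
i=20 'e': node 1→0 (fail-walked)
i=21 'b': node 0→6
i=22 'a': node 6→7
i=23 'a': node 7→8
i=24 'b': node 8→9  → match P2@[21:24]
i=25 'b': node 9→6 (fail-walked)
i=26 'c': node 6→1 (fail-walked)  → match P1@[26:26]
i=27 'c': node 1→1 (fail-walked)  → match P1@[27:27]
i=28 'c': node 1→1 (fail-walked)  → match P1@[28:28]
i=29 'b': node 1→2
i=30 'b': node 2→6 (fail-walked)
i=31 'a': node 6→7
i=32 'a': node 7→8
i=33 'b': node 8→9  → match P2@[30:33]
i=34 'e': node 9→0 (fail-walked)
i=35 'd': node 0→0
i=36 'c': node 0→1  → match P1@[36:36]
i=37 'b': node 1→2
i=38 'a': node 2→3
i=39 'a': node 3→4
i=40 'b': node 4→5  → match P0@[36:40],P2@[37:40]
i=41 'e': node 5→0 (fail-walked)
i=42 'c': node 0→1  → match P1@[42:42]
i=43 'b': node 1→2
i=44 'a': node 2→3
i=45 'a': node 3→4
i=46 'b': node 4→5  → match P0@[42:46],P2@[43:46]
i=47 'd': node 5→0 (fail-walked)
i=48 'a': node 0→0
i=49 'e': node 0→0
i=50 'a': node 0→0
i=51 'b': node 0→6
i=52 'e': node 6→0 (fail-walked)
i=53 'c': node 0→1  → match P1@[53:53]
i=54 'c': node 1→1 (fail-walked)  → match P1@[54:54]
i=55 'b': node 1→2
i=56 'a': node 2→3
i=57 'a': node 3→4
i=58 'b': node 4→5  → match P0@[54:58],P2@[55:58]
i=59 'e': node 5→0 (fail-walked)
i=60 'c': node 0→1  → match P1@[60:60]
i=61 'd': node 1→0 (fail-walked)
i=62 'e': node 0→0
i=63 'c': node 0→1  → match P1@[63:63]
i=64 'b': node 1→2
i=65 'a': node 2→3
i=66 'a': node 3→4
i=67 'b': node 4→5  → match P0@[63:67],P2@[64:67]
i=68 'a': node 5→7 (fail-walked)
i=69 'b': node 7→6 (fail-walked)
i=70 'c': node 6→1 (fail-walked)  → match P1@[70:70]

All matches (sorted): [[4,1],[8,0],[8,2],[14,1],[18,0],[18,2],[19,1],[24,2],[26,1],[27,1],[28,1],[33,2],[36,1],[40,0],[40,2],[42,1],[46,0],[46,2],[53,1],[54,1],[58,0],[58,2],[60,1],[63,1],[67,0],[67,2],[70,1]]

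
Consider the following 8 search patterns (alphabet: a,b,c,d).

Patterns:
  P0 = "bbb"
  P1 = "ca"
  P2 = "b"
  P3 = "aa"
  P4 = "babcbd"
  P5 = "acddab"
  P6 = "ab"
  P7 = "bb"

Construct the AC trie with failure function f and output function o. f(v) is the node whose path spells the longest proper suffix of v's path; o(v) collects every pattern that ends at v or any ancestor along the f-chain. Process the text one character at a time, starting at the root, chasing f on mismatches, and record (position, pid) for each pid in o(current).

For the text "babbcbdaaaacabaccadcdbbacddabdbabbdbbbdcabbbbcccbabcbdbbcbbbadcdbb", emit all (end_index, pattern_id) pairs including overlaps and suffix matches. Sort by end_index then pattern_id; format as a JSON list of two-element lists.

Construct AC machine:
Trie (insert patterns):
  n0 'ε': a→6 b→1 c→4
  n1 'b': a→8 b→2  [P2 ends]
  n2 'bb': b→3  [P7 ends]
  n3 'bbb': ·  [P0 ends]
  n4 'c': a→5
  n5 'ca': ·  [P1 ends]
  n6 'a': a→7 b→18 c→13
  n7 'aa': ·  [P3 ends]
  n8 'ba': b→9
  n9 'bab': c→10
  n10 'babc': b→11
  n11 'babcb': d→12
  n12 'babcbd': ·  [P4 ends]
  n13 'ac': d→14
  n14 'acd': d→15
  n15 'acdd': a→16
  n16 'acdda': b→17
  n17 'acddab': ·  [P5 ends]
  n18 'ab': ·  [P6 ends]

Failure links (BFS by depth):
  fail(1) 'b': from fail(0)=0 chase 'b': 0 ⇒ 0;  out={2}∪out(0)={2}
  fail(4) 'c': from fail(0)=0 chase 'c': 0 ⇒ 0;  out=∅∪out(0)=∅
  fail(6) 'a': from fail(0)=0 chase 'a': 0 ⇒ 0;  out=∅∪out(0)=∅
  fail(2) 'bb': from fail(1)=0 chase 'b': 0 ⇒ 1;  out={7}∪out(1)={2,7}
  fail(5) 'ca': from fail(4)=0 chase 'a': 0 ⇒ 6;  out={1}∪out(6)={1}
  fail(7) 'aa': from fail(6)=0 chase 'a': 0 ⇒ 6;  out={3}∪out(6)={3}
  fail(8) 'ba': from fail(1)=0 chase 'a': 0 ⇒ 6;  out=∅∪out(6)=∅
  fail(13) 'ac': from fail(6)=0 chase 'c': 0 ⇒ 4;  out=∅∪out(4)=∅
  fail(18) 'ab': from fail(6)=0 chase 'b': 0 ⇒ 1;  out={6}∪out(1)={2,6}
  fail(3) 'bbb': from fail(2)=1 chase 'b': 1 ⇒ 2;  out={0}∪out(2)={0,2,7}
  fail(9) 'bab': from fail(8)=6 chase 'b': 6 ⇒ 18;  out=∅∪out(18)={2,6}
  fail(14) 'acd': from fail(13)=4 chase 'd': 4→0 ⇒ 0;  out=∅∪out(0)=∅
  fail(10) 'babc': from fail(9)=18 chase 'c': 18→1→0 ⇒ 4;  out=∅∪out(4)=∅
  fail(15) 'acdd': from fail(14)=0 chase 'd': 0 ⇒ 0;  out=∅∪out(0)=∅
  fail(11) 'babcb': from fail(10)=4 chase 'b': 4→0 ⇒ 1;  out=∅∪out(1)={2}
  fail(16) 'acdda': from fail(15)=0 chase 'a': 0 ⇒ 6;  out=∅∪out(6)=∅
  fail(12) 'babcbd': from fail(11)=1 chase 'd': 1→0 ⇒ 0;  out={4}∪out(0)={4}
  fail(17) 'acddab': from fail(16)=6 chase 'b': 6 ⇒ 18;  out={5}∪out(18)={2,5,6}

Run:
i=0 'b': node 0→1  → match P2@[0:0]
i=1 'a': node 1→8
i=2 'b': node 8→9  → match P2@[2:2],P6@[1:2]
i=3 'b': node 9→2 ·f  → match P2@[3:3],P7@[2:3]
i=4 'c': node 2→4 ·f
i=5 'b': node 4→1 ·f  → match P2@[5:5]
i=6 'd': node 1→0 ·f
i=7 'a': node 0→6
i=8 'a': node 6→7  → match P3@[7:8]
i=9 'a': node 7→7 ·f  → match P3@[8:9]
i=10 'a': node 7→7 ·f  → match P3@[9:10]
i=11 'c': node 7→13 ·f
i=12 'a': node 13→5 ·f  → match P1@[11:12]
i=13 'b': node 5→18 ·f  → match P2@[13:13],P6@[12:13]
i=14 'a': node 18→8 ·f
i=15 'c': node 8→13 ·f
i=16 'c': node 13→4 ·f
i=17 'a': node 4→5  → match P1@[16:17]
i=18 'd': node 5→0 ·f
i=19 'c': node 0→4
i=20 'd': node 4→0 ·f
i=21 'b': node 0→1  → match P2@[21:21]
i=22 'b': node 1→2  → match P2@[22:22],P7@[21:22]
i=23 'a': node 2→8 ·f
i=24 'c': node 8→13 ·f
i=25 'd': node 13→14
i=26 'd': node 14→15
i=27 'a': node 15→16
i=28 'b': node 16→17  → match P2@[28:28],P5@[23:28],P6@[27:28]
i=29 'd': node 17→0 ·f
i=30 'b': node 0→1  → match P2@[30:30]
i=31 'a': node 1→8
i=32 'b': node 8→9  → match P2@[32:32],P6@[31:32]
i=33 'b': node 9→2 ·f  → match P2@[33:33],P7@[32:33]
i=34 'd': node 2→0 ·f
i=35 'b': node 0→1  → match P2@[35:35]
i=36 'b': node 1→2  → match P2@[36:36],P7@[35:36]
i=37 'b': node 2→3  → match P0@[35:37],P2@[37:37],P7@[36:37]
i=38 'd': node 3→0 ·f
i=39 'c': node 0→4
i=40 'a': node 4→5  → match P1@[39:40]
i=41 'b': node 5→18 ·f  → match P2@[41:41],P6@[40:41]
i=42 'b': node 18→2 ·f  → match P2@[42:42],P7@[41:42]
i=43 'b': node 2→3  → match P0@[41:43],P2@[43:43],P7@[42:43]
i=44 'b': node 3→3 ·f  → match P0@[42:44],P2@[44:44],P7@[43:44]
i=45 'c': node 3→4 ·f
i=46 'c': node 4→4 ·f
i=47 'c': node 4→4 ·f
i=48 'b': node 4→1 ·f  → match P2@[48:48]
i=49 'a': node 1→8
i=50 'b': node 8→9  → match P2@[50:50],P6@[49:50]
i=51 'c': node 9→10
i=52 'b': node 10→11  → match P2@[52:52]
i=53 'd': node 11→12  → match P4@[48:53]
i=54 'b': node 12→1 ·f  → match P2@[54:54]
i=55 'b': node 1→2  → match P2@[55:55],P7@[54:55]
i=56 'c': node 2→4 ·f
i=57 'b': node 4→1 ·f  → match P2@[57:57]
i=58 'b': node 1→2  → match P2@[58:58],P7@[57:58]
i=59 'b': node 2→3  → match P0@[57:59],P2@[59:59],P7@[58:59]
i=60 'a': node 3→8 ·f
i=61 'd': node 8→0 ·f
i=62 'c': node 0→4
i=63 'd': node 4→0 ·f
i=64 'b': node 0→1  → match P2@[64:64]
i=65 'b': node 1→2  → match P2@[65:65],P7@[64:65]

Matches: [[0,2],[2,2],[2,6],[3,2],[3,7],[5,2],[8,3],[9,3],[10,3],[12,1],[13,2],[13,6],[17,1],[21,2],[22,2],[22,7],[28,2],[28,5],[28,6],[30,2],[32,2],[32,6],[33,2],[33,7],[35,2],[36,2],[36,7],[37,0],[37,2],[37,7],[40,1],[41,2],[41,6],[42,2],[42,7],[43,0],[43,2],[43,7],[44,0],[44,2],[44,7],[48,2],[50,2],[50,6],[52,2],[53,4],[54,2],[55,2],[55,7],[57,2],[58,2],[58,7],[59,0],[59,2],[59,7],[64,2],[65,2],[65,7]]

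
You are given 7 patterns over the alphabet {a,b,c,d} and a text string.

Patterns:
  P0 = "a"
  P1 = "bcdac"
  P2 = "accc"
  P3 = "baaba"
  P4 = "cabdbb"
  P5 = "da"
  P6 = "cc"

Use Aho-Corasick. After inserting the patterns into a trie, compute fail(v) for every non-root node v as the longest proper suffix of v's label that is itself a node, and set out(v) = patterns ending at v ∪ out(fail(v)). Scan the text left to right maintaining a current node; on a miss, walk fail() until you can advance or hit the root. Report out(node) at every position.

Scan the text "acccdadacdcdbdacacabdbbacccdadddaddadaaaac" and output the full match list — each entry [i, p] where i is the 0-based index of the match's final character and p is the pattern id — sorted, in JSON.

Build:
Trie (insert patterns):
  0='ε' goto a→1 b→2 c→14 d→20
  1='a' goto c→7  ←P0
  2='b' goto a→10 c→3
  3='bc' goto d→4
  4='bcd' goto a→5
  5='bcda' goto c→6
  6='bcdac' goto ·  ←P1
  7='ac' goto c→8
  8='acc' goto c→9
  9='accc' goto ·  ←P2
  10='ba' goto a→11
  11='baa' goto b→12
  12='baab' goto a→13
  13='baaba' goto ·  ←P3
  14='c' goto a→15 c→22
  15='ca' goto b→16
  16='cab' goto d→17
  17='cabd' goto b→18
  18='cabdb' goto b→19
  19='cabdbb' goto ·  ←P4
  20='d' goto a→21
  21='da' goto ·  ←P5
  22='cc' goto ·  ←P6

Failure links (BFS by depth):
  fail(1) 'a': from fail(0)=0 chase 'a': 0 ⇒ 0;  out={0}∪out(0)={0}
  fail(2) 'b': from fail(0)=0 chase 'b': 0 ⇒ 0;  out=∅∪out(0)=∅
  fail(14) 'c': from fail(0)=0 chase 'c': 0 ⇒ 0;  out=∅∪out(0)=∅
  fail(20) 'd': from fail(0)=0 chase 'd': 0 ⇒ 0;  out=∅∪out(0)=∅
  fail(3) 'bc': from fail(2)=0 chase 'c': 0 ⇒ 14;  out=∅∪out(14)=∅
  fail(7) 'ac': from fail(1)=0 chase 'c': 0 ⇒ 14;  out=∅∪out(14)=∅
  fail(10) 'ba': from fail(2)=0 chase 'a': 0 ⇒ 1;  out=∅∪out(1)={0}
  fail(15) 'ca': from fail(14)=0 chase 'a': 0 ⇒ 1;  out=∅∪out(1)={0}
  fail(21) 'da': from fail(20)=0 chase 'a': 0 ⇒ 1;  out={5}∪out(1)={0,5}
  fail(22) 'cc': from fail(14)=0 chase 'c': 0 ⇒ 14;  out={6}∪out(14)={6}
  fail(4) 'bcd': from fail(3)=14 chase 'd': 14→0 ⇒ 20;  out=∅∪out(20)=∅
  fail(8) 'acc': from fail(7)=14 chase 'c': 14 ⇒ 22;  out=∅∪out(22)={6}
  fail(11) 'baa': from fail(10)=1 chase 'a': 1→0 ⇒ 1;  out=∅∪out(1)={0}
  fail(16) 'cab': from fail(15)=1 chase 'b': 1→0 ⇒ 2;  out=∅∪out(2)=∅
  fail(5) 'bcda': from fail(4)=20 chase 'a': 20 ⇒ 21;  out=∅∪out(21)={0,5}
  fail(9) 'accc': from fail(8)=22 chase 'c': 22→14 ⇒ 22;  out={2}∪out(22)={2,6}
  fail(12) 'baab': from fail(11)=1 chase 'b': 1→0 ⇒ 2;  out=∅∪out(2)=∅
  fail(17) 'cabd': from fail(16)=2 chase 'd': 2→0 ⇒ 20;  out=∅∪out(20)=∅
  fail(6) 'bcdac': from fail(5)=21 chase 'c': 21→1 ⇒ 7;  out={1}∪out(7)={1}
  fail(13) 'baaba': from fail(12)=2 chase 'a': 2 ⇒ 10;  out={3}∪out(10)={0,3}
  fail(18) 'cabdb': from fail(17)=20 chase 'b': 20→0 ⇒ 2;  out=∅∪out(2)=∅
  fail(19) 'cabdbb': from fail(18)=2 chase 'b': 2→0 ⇒ 2;  out={4}∪out(2)={4}

Scan:
i=0 'a': node 0→1  ** P0@[0:0]
i=1 'c': node 1→7
i=2 'c': node 7→8  ** P6@[1:2]
i=3 'c': node 8→9  ** P2@[0:3],P6@[2:3]
i=4 'd': node 9→20 (via fail)
i=5 'a': node 20→21  ** P0@[5:5],P5@[4:5]
i=6 'd': node 21→20 (via fail)
i=7 'a': node 20→21  ** P0@[7:7],P5@[6:7]
i=8 'c': node 21→7 (via fail)
i=9 'd': node 7→20 (via fail)
i=10 'c': node 20→14 (via fail)
i=11 'd': node 14→20 (via fail)
i=12 'b': node 20→2 (via fail)
i=13 'd': node 2→20 (via fail)
i=14 'a': node 20→21  ** P0@[14:14],P5@[13:14]
i=15 'c': node 21→7 (via fail)
i=16 'a': node 7→15 (via fail)  ** P0@[16:16]
i=17 'c': node 15→7 (via fail)
i=18 'a': node 7→15 (via fail)  ** P0@[18:18]
i=19 'b': node 15→16
i=20 'd': node 16→17
i=21 'b': node 17→18
i=22 'b': node 18→19  ** P4@[17:22]
i=23 'a': node 19→10 (via fail)  ** P0@[23:23]
i=24 'c': node 10→7 (via fail)
i=25 'c': node 7→8  ** P6@[24:25]
i=26 'c': node 8→9  ** P2@[23:26],P6@[25:26]
i=27 'd': node 9→20 (via fail)
i=28 'a': node 20→21  ** P0@[28:28],P5@[27:28]
i=29 'd': node 21→20 (via fail)
i=30 'd': node 20→20 (via fail)
i=31 'd': node 20→20 (via fail)
i=32 'a': node 20→21  ** P0@[32:32],P5@[31:32]
i=33 'd': node 21→20 (via fail)
i=34 'd': node 20→20 (via fail)
i=35 'a': node 20→21  ** P0@[35:35],P5@[34:35]
i=36 'd': node 21→20 (via fail)
i=37 'a': node 20→21  ** P0@[37:37],P5@[36:37]
i=38 'a': node 21→1 (via fail)  ** P0@[38:38]
i=39 'a': node 1→1 (via fail)  ** P0@[39:39]
i=40 'a': node 1→1 (via fail)  ** P0@[40:40]
i=41 'c': node 1→7

Matches: [[0,0],[2,6],[3,2],[3,6],[5,0],[5,5],[7,0],[7,5],[14,0],[14,5],[16,0],[18,0],[22,4],[23,0],[25,6],[26,2],[26,6],[28,0],[28,5],[32,0],[32,5],[35,0],[35,5],[37,0],[37,5],[38,0],[39,0],[40,0]]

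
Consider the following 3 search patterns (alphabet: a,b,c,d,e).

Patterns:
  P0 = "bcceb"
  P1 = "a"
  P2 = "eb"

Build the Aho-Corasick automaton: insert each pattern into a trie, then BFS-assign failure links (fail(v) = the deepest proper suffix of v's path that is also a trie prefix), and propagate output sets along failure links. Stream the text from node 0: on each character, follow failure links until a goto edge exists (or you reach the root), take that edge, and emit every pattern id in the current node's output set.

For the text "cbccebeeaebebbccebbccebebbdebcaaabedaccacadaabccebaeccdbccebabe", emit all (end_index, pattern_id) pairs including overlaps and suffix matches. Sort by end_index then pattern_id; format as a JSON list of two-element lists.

Build automaton:
Trie (insert patterns):
  n0 'ε': a→6 b→1 e→7
  n1 'b': c→2
  n2 'bc': c→3
  n3 'bcc': e→4
  n4 'bcce': b→5
  n5 'bcceb': ·  ←P0
  n6 'a': ·  ←P1
  n7 'e': b→8
  n8 'eb': ·  ←P2

BFS fail/out derivation:
  n1('b'): parent n0 fail=0; on 'b' 0 → fail=0;  out ∅∪∅=∅
  n6('a'): parent n0 fail=0; on 'a' 0 → fail=0;  out {1}∪∅={1}
  n7('e'): parent n0 fail=0; on 'e' 0 → fail=0;  out ∅∪∅=∅
  n2('bc'): parent n1 fail=0; on 'c' 0 → fail=0;  out ∅∪∅=∅
  n8('eb'): parent n7 fail=0; on 'b' 0 → fail=1;  out {2}∪∅={2}
  n3('bcc'): parent n2 fail=0; on 'c' 0 → fail=0;  out ∅∪∅=∅
  n4('bcce'): parent n3 fail=0; on 'e' 0 → fail=7;  out ∅∪∅=∅
  n5('bcceb'): parent n4 fail=7; on 'b' 7 → fail=8;  out {0}∪{2}={0,2}

Scan:
pos 0 'c': at 0
pos 1 'b': at 1
pos 2 'c': at 2
pos 3 'c': at 3
pos 4 'e': at 4
pos 5 'b': at 5  → match P0@[1:5],P2@[4:5]
pos 6 'e': at 7 (fail-walked)
pos 7 'e': at 7 (fail-walked)
pos 8 'a': at 6 (fail-walked)  → match P1@[8:8]
pos 9 'e': at 7 (fail-walked)
pos 10 'b': at 8  → match P2@[9:10]
pos 11 'e': at 7 (fail-walked)
pos 12 'b': at 8  → match P2@[11:12]
pos 13 'b': at 1 (fail-walked)
pos 14 'c': at 2
pos 15 'c': at 3
pos 16 'e': at 4
pos 17 'b': at 5  → match P0@[13:17],P2@[16:17]
pos 18 'b': at 1 (fail-walked)
pos 19 'c': at 2
pos 20 'c': at 3
pos 21 'e': at 4
pos 22 'b': at 5  → match P0@[18:22],P2@[21:22]
pos 23 'e': at 7 (fail-walked)
pos 24 'b': at 8  → match P2@[23:24]
pos 25 'b': at 1 (fail-walked)
pos 26 'd': at 0 (fail-walked)
pos 27 'e': at 7
pos 28 'b': at 8  → match P2@[27:28]
pos 29 'c': at 2 (fail-walked)
pos 30 'a': at 6 (fail-walked)  → match P1@[30:30]
pos 31 'a': at 6 (fail-walked)  → match P1@[31:31]
pos 32 'a': at 6 (fail-walked)  → match P1@[32:32]
pos 33 'b': at 1 (fail-walked)
pos 34 'e': at 7 (fail-walked)
pos 35 'd': at 0 (fail-walked)
pos 36 'a': at 6  → match P1@[36:36]
pos 37 'c': at 0 (fail-walked)
pos 38 'c': at 0
pos 39 'a': at 6  → match P1@[39:39]
pos 40 'c': at 0 (fail-walked)
pos 41 'a': at 6  → match P1@[41:41]
pos 42 'd': at 0 (fail-walked)
pos 43 'a': at 6  → match P1@[43:43]
pos 44 'a': at 6 (fail-walked)  → match P1@[44:44]
pos 45 'b': at 1 (fail-walked)
pos 46 'c': at 2
pos 47 'c': at 3
pos 48 'e': at 4
pos 49 'b': at 5  → match P0@[45:49],P2@[48:49]
pos 50 'a': at 6 (fail-walked)  → match P1@[50:50]
pos 51 'e': at 7 (fail-walked)
pos 52 'c': at 0 (fail-walked)
pos 53 'c': at 0
pos 54 'd': at 0
pos 55 'b': at 1
pos 56 'c': at 2
pos 57 'c': at 3
pos 58 'e': at 4
pos 59 'b': at 5  → match P0@[55:59],P2@[58:59]
pos 60 'a': at 6 (fail-walked)  → match P1@[60:60]
pos 61 'b': at 1 (fail-walked)
pos 62 'e': at 7 (fail-walked)

All matches (sorted): [[5,0],[5,2],[8,1],[10,2],[12,2],[17,0],[17,2],[22,0],[22,2],[24,2],[28,2],[30,1],[31,1],[32,1],[36,1],[39,1],[41,1],[43,1],[44,1],[49,0],[49,2],[50,1],[59,0],[59,2],[60,1]]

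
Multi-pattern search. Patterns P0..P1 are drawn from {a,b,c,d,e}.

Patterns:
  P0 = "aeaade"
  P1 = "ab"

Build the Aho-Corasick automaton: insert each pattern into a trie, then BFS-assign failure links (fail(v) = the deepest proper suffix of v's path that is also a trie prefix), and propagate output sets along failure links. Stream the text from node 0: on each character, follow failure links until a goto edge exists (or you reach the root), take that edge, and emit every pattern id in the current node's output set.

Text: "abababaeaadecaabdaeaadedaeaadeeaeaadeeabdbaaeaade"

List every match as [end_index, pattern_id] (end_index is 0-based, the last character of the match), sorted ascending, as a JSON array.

Construct AC machine:
Trie nodes:
  0='ε' goto a→1
  1='a' goto b→7 e→2
  2='ae' goto a→3
  3='aea' goto a→4
  4='aeaa' goto d→5
  5='aeaad' goto e→6
  6='aeaade' goto ·  ←P0
  7='ab' goto ·  ←P1

BFS fail/out derivation:
  fail(1) 'a': from fail(0)=0 chase 'a': 0 ⇒ 0;  out=∅∪out(0)=∅
  fail(2) 'ae': from fail(1)=0 chase 'e': 0 ⇒ 0;  out=∅∪out(0)=∅
  fail(7) 'ab': from fail(1)=0 chase 'b': 0 ⇒ 0;  out={1}∪out(0)={1}
  fail(3) 'aea': from fail(2)=0 chase 'a': 0 ⇒ 1;  out=∅∪out(1)=∅
  fail(4) 'aeaa': from fail(3)=1 chase 'a': 1→0 ⇒ 1;  out=∅∪out(1)=∅
  fail(5) 'aeaad': from fail(4)=1 chase 'd': 1→0 ⇒ 0;  out=∅∪out(0)=∅
  fail(6) 'aeaade': from fail(5)=0 chase 'e': 0 ⇒ 0;  out={0}∪out(0)={0}

Run:
[0] read 'a'  n0⇒n1
[1] read 'b'  n1⇒n7  emit P1@[0:1]
[2] read 'a'  n7⇒n1 (fail-walked)
[3] read 'b'  n1⇒n7  emit P1@[2:3]
[4] read 'a'  n7⇒n1 (fail-walked)
[5] read 'b'  n1⇒n7  emit P1@[4:5]
[6] read 'a'  n7⇒n1 (fail-walked)
[7] read 'e'  n1⇒n2
[8] read 'a'  n2⇒n3
[9] read 'a'  n3⇒n4
[10] read 'd'  n4⇒n5
[11] read 'e'  n5⇒n6  emit P0@[6:11]
[12] read 'c'  n6⇒n0 (fail-walked)
[13] read 'a'  n0⇒n1
[14] read 'a'  n1⇒n1 (fail-walked)
[15] read 'b'  n1⇒n7  emit P1@[14:15]
[16] read 'd'  n7⇒n0 (fail-walked)
[17] read 'a'  n0⇒n1
[18] read 'e'  n1⇒n2
[19] read 'a'  n2⇒n3
[20] read 'a'  n3⇒n4
[21] read 'd'  n4⇒n5
[22] read 'e'  n5⇒n6  emit P0@[17:22]
[23] read 'd'  n6⇒n0 (fail-walked)
[24] read 'a'  n0⇒n1
[25] read 'e'  n1⇒n2
[26] read 'a'  n2⇒n3
[27] read 'a'  n3⇒n4
[28] read 'd'  n4⇒n5
[29] read 'e'  n5⇒n6  emit P0@[24:29]
[30] read 'e'  n6⇒n0 (fail-walked)
[31] read 'a'  n0⇒n1
[32] read 'e'  n1⇒n2
[33] read 'a'  n2⇒n3
[34] read 'a'  n3⇒n4
[35] read 'd'  n4⇒n5
[36] read 'e'  n5⇒n6  emit P0@[31:36]
[37] read 'e'  n6⇒n0 (fail-walked)
[38] read 'a'  n0⇒n1
[39] read 'b'  n1⇒n7  emit P1@[38:39]
[40] read 'd'  n7⇒n0 (fail-walked)
[41] read 'b'  n0⇒n0
[42] read 'a'  n0⇒n1
[43] read 'a'  n1⇒n1 (fail-walked)
[44] read 'e'  n1⇒n2
[45] read 'a'  n2⇒n3
[46] read 'a'  n3⇒n4
[47] read 'd'  n4⇒n5
[48] read 'e'  n5⇒n6  emit P0@[43:48]

All matches (sorted): [[1,1],[3,1],[5,1],[11,0],[15,1],[22,0],[29,0],[36,0],[39,1],[48,0]]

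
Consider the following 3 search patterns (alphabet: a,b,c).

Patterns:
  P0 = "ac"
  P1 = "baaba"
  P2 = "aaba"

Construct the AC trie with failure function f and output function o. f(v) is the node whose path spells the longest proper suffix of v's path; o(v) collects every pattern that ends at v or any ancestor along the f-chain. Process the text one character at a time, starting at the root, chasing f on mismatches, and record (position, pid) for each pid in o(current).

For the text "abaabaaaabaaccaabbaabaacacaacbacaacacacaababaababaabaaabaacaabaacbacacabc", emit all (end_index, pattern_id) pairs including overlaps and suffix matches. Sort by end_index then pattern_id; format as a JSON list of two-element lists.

Build automaton:
Trie nodes:
  0='ε' goto a→1 b→3
  1='a' goto a→8 c→2
  2='ac' goto ·  [P0 ends]
  3='b' goto a→4
  4='ba' goto a→5
  5='baa' goto b→6
  6='baab' goto a→7
  7='baaba' goto ·  [P1 ends]
  8='aa' goto b→9
  9='aab' goto a→10
  10='aaba' goto ·  [P2 ends]

BFS fail/out derivation:
  n1('a'): parent n0 fail=0; on 'a' 0 → fail=0;  out ∅∪∅=∅
  n3('b'): parent n0 fail=0; on 'b' 0 → fail=0;  out ∅∪∅=∅
  n2('ac'): parent n1 fail=0; on 'c' 0 → fail=0;  out {0}∪∅={0}
  n4('ba'): parent n3 fail=0; on 'a' 0 → fail=1;  out ∅∪∅=∅
  n8('aa'): parent n1 fail=0; on 'a' 0 → fail=1;  out ∅∪∅=∅
  n5('baa'): parent n4 fail=1; on 'a' 1 → fail=8;  out ∅∪∅=∅
  n9('aab'): parent n8 fail=1; on 'b' 1→0 → fail=3;  out ∅∪∅=∅
  n6('baab'): parent n5 fail=8; on 'b' 8 → fail=9;  out ∅∪∅=∅
  n10('aaba'): parent n9 fail=3; on 'a' 3 → fail=4;  out {2}∪∅={2}
  n7('baaba'): parent n6 fail=9; on 'a' 9 → fail=10;  out {1}∪{2}={1,2}

Text stream:
[0] read 'a'  n0⇒n1
[1] read 'b'  n1⇒n3 (via fail)
[2] read 'a'  n3⇒n4
[3] read 'a'  n4⇒n5
[4] read 'b'  n5⇒n6
[5] read 'a'  n6⇒n7  → match P1@[1:5],P2@[2:5]
[6] read 'a'  n7⇒n5 (via fail)
[7] read 'a'  n5⇒n8 (via fail)
[8] read 'a'  n8⇒n8 (via fail)
[9] read 'b'  n8⇒n9
[10] read 'a'  n9⇒n10  → match P2@[7:10]
[11] read 'a'  n10⇒n5 (via fail)
[12] read 'c'  n5⇒n2 (via fail)  → match P0@[11:12]
[13] read 'c'  n2⇒n0 (via fail)
[14] read 'a'  n0⇒n1
[15] read 'a'  n1⇒n8
[16] read 'b'  n8⇒n9
[17] read 'b'  n9⇒n3 (via fail)
[18] read 'a'  n3⇒n4
[19] read 'a'  n4⇒n5
[20] read 'b'  n5⇒n6
[21] read 'a'  n6⇒n7  → match P1@[17:21],P2@[18:21]
[22] read 'a'  n7⇒n5 (via fail)
[23] read 'c'  n5⇒n2 (via fail)  → match P0@[22:23]
[24] read 'a'  n2⇒n1 (via fail)
[25] read 'c'  n1⇒n2  → match P0@[24:25]
[26] read 'a'  n2⇒n1 (via fail)
[27] read 'a'  n1⇒n8
[28] read 'c'  n8⇒n2 (via fail)  → match P0@[27:28]
[29] read 'b'  n2⇒n3 (via fail)
[30] read 'a'  n3⇒n4
[31] read 'c'  n4⇒n2 (via fail)  → match P0@[30:31]
[32] read 'a'  n2⇒n1 (via fail)
[33] read 'a'  n1⇒n8
[34] read 'c'  n8⇒n2 (via fail)  → match P0@[33:34]
[35] read 'a'  n2⇒n1 (via fail)
[36] read 'c'  n1⇒n2  → match P0@[35:36]
[37] read 'a'  n2⇒n1 (via fail)
[38] read 'c'  n1⇒n2  → match P0@[37:38]
[39] read 'a'  n2⇒n1 (via fail)
[40] read 'a'  n1⇒n8
[41] read 'b'  n8⇒n9
[42] read 'a'  n9⇒n10  → match P2@[39:42]
[43] read 'b'  n10⇒n3 (via fail)
[44] read 'a'  n3⇒n4
[45] read 'a'  n4⇒n5
[46] read 'b'  n5⇒n6
[47] read 'a'  n6⇒n7  → match P1@[43:47],P2@[44:47]
[48] read 'b'  n7⇒n3 (via fail)
[49] read 'a'  n3⇒n4
[50] read 'a'  n4⇒n5
[51] read 'b'  n5⇒n6
[52] read 'a'  n6⇒n7  → match P1@[48:52],P2@[49:52]
[53] read 'a'  n7⇒n5 (via fail)
[54] read 'a'  n5⇒n8 (via fail)
[55] read 'b'  n8⇒n9
[56] read 'a'  n9⇒n10  → match P2@[53:56]
[57] read 'a'  n10⇒n5 (via fail)
[58] read 'c'  n5⇒n2 (via fail)  → match P0@[57:58]
[59] read 'a'  n2⇒n1 (via fail)
[60] read 'a'  n1⇒n8
[61] read 'b'  n8⇒n9
[62] read 'a'  n9⇒n10  → match P2@[59:62]
[63] read 'a'  n10⇒n5 (via fail)
[64] read 'c'  n5⇒n2 (via fail)  → match P0@[63:64]
[65] read 'b'  n2⇒n3 (via fail)
[66] read 'a'  n3⇒n4
[67] read 'c'  n4⇒n2 (via fail)  → match P0@[66:67]
[68] read 'a'  n2⇒n1 (via fail)
[69] read 'c'  n1⇒n2  → match P0@[68:69]
[70] read 'a'  n2⇒n1 (via fail)
[71] read 'b'  n1⇒n3 (via fail)
[72] read 'c'  n3⇒n0 (via fail)

Result: [[5,1],[5,2],[10,2],[12,0],[21,1],[21,2],[23,0],[25,0],[28,0],[31,0],[34,0],[36,0],[38,0],[42,2],[47,1],[47,2],[52,1],[52,2],[56,2],[58,0],[62,2],[64,0],[67,0],[69,0]]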